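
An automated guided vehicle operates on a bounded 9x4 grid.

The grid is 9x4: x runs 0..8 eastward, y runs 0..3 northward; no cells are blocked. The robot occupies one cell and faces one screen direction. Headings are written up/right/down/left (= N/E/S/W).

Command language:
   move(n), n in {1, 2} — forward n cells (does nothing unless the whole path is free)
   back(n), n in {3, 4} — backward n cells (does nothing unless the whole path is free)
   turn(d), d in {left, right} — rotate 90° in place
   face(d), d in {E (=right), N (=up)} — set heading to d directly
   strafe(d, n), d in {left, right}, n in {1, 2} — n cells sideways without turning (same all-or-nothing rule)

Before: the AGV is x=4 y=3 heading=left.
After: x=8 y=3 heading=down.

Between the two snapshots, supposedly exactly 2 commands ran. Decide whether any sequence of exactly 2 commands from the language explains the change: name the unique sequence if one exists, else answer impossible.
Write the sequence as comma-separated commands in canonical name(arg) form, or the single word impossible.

back(4), turn(left)

key: order matters: swapping back(4) and turn(left) lands elsewhere
begin: x=4 y=3 heading=left
step 1 (back(4)): x=8 y=3 heading=left
step 2 (turn(left)): x=8 y=3 heading=down
no other 2-command option fits: unique.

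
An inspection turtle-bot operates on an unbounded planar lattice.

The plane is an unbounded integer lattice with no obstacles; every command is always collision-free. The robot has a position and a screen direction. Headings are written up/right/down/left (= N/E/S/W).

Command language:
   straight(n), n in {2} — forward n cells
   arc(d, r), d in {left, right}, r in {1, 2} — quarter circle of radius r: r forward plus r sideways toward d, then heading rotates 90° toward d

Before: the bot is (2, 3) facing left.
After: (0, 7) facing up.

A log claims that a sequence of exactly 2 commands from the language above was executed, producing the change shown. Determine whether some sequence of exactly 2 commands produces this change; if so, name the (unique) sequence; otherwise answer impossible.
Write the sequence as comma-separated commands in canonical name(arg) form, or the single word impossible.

arc(right, 2), straight(2)

key: order matters: swapping arc(right, 2) and straight(2) lands elsewhere
start: (2, 3) facing left
step 1 (arc(right, 2)): (0, 5) facing up
step 2 (straight(2)): (0, 7) facing up
no rival 2-sequence matches.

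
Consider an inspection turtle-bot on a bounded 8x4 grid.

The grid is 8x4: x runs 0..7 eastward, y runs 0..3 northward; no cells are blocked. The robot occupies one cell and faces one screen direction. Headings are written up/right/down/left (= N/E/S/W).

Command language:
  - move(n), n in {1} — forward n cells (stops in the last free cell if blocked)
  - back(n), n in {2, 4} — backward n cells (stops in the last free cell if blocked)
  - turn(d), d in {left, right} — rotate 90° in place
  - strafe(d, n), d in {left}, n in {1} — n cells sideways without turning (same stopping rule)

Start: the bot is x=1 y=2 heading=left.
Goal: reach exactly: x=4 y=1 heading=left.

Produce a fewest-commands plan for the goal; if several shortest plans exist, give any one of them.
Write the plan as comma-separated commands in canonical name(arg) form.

move(1), back(4), strafe(left, 1)

initial: x=1 y=2 heading=left
t=1 move(1) ⇒ x=0 y=2 heading=left
t=2 back(4) ⇒ x=4 y=2 heading=left
t=3 strafe(left, 1) ⇒ x=4 y=1 heading=left
minimal: 3 command(s), checked below 3.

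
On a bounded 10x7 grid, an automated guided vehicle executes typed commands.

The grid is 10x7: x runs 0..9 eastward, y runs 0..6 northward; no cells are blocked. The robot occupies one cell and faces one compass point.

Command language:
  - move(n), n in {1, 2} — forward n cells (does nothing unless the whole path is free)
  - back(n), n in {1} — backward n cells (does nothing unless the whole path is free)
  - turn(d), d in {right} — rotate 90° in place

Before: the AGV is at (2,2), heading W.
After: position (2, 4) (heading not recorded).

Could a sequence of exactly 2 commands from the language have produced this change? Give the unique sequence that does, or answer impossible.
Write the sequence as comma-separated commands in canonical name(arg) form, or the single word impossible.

key: order matters: swapping turn(right) and move(2) lands elsewhere
from: at (2,2), heading W
step 1 (turn(right)): at (2,2), heading N
step 2 (move(2)): at (2,4), heading N
no rival 2-sequence matches.

turn(right), move(2)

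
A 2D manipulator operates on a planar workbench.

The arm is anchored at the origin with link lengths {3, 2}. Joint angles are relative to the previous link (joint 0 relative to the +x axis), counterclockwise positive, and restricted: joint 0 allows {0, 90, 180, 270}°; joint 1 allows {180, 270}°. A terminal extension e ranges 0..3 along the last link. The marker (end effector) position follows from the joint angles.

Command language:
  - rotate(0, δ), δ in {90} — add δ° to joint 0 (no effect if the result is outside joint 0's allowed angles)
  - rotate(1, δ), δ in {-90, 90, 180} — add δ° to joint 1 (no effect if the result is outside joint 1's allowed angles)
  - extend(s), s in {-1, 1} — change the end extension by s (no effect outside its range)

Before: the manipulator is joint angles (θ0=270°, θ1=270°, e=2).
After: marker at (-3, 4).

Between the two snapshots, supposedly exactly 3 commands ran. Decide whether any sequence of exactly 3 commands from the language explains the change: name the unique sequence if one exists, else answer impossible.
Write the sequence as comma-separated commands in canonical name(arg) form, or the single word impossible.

rotate(0, 90), rotate(0, 90), rotate(0, 90)

from: joint angles (θ0=270°, θ1=270°, e=2)
step 1 (rotate(0, 90)): joint angles (θ0=0°, θ1=270°, e=2)
step 2 (rotate(0, 90)): joint angles (θ0=90°, θ1=270°, e=2)
step 3 (rotate(0, 90)): joint angles (θ0=180°, θ1=270°, e=2)
no rival 3-sequence matches.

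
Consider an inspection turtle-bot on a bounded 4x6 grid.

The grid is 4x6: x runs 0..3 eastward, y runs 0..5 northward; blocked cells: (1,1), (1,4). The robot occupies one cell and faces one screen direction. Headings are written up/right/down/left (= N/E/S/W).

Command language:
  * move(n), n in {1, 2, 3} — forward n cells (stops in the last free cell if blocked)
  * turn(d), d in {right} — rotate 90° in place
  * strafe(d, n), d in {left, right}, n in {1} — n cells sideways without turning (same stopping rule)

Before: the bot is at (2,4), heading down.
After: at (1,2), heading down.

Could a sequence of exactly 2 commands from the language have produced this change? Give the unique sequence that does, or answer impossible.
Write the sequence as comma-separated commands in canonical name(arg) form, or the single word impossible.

key: order matters: swapping move(2) and strafe(right, 1) lands elsewhere
start: at (2,4), heading down
1. move(2) → at (2,2), heading down
2. strafe(right, 1) → at (1,2), heading down
no other 2-command option fits: unique.

move(2), strafe(right, 1)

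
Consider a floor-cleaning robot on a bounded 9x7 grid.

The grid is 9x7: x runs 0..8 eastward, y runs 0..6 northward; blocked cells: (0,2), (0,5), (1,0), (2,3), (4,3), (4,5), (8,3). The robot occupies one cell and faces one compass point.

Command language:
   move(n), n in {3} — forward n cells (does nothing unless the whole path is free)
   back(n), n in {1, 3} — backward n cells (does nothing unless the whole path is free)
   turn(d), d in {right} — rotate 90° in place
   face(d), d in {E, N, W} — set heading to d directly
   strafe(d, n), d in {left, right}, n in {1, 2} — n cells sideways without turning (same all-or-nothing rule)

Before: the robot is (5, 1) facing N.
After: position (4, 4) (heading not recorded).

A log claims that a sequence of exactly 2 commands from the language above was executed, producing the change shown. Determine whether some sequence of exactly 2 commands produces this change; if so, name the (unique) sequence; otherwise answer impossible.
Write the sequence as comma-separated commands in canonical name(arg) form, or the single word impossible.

key: order matters: swapping move(3) and strafe(left, 1) lands elsewhere
start: (5, 1) facing N
t=1 move(3) ⇒ (5, 4) facing N
t=2 strafe(left, 1) ⇒ (4, 4) facing N
no rival 2-sequence matches.

move(3), strafe(left, 1)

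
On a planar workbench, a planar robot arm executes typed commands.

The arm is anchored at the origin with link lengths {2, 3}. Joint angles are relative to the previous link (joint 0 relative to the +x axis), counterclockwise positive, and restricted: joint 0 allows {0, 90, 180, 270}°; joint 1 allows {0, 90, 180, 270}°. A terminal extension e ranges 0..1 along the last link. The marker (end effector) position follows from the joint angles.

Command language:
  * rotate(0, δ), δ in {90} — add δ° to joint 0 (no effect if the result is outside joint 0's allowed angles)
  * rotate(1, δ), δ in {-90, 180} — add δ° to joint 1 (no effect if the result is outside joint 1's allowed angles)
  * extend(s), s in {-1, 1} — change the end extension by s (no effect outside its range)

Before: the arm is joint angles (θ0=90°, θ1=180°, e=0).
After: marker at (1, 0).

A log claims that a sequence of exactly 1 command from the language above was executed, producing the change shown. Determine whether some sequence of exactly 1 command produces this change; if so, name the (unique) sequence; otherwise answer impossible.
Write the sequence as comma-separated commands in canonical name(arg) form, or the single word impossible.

start: joint angles (θ0=90°, θ1=180°, e=0)
[1] after rotate(0, 90): joint angles (θ0=180°, θ1=180°, e=0)
no rival 1-sequence matches.

rotate(0, 90)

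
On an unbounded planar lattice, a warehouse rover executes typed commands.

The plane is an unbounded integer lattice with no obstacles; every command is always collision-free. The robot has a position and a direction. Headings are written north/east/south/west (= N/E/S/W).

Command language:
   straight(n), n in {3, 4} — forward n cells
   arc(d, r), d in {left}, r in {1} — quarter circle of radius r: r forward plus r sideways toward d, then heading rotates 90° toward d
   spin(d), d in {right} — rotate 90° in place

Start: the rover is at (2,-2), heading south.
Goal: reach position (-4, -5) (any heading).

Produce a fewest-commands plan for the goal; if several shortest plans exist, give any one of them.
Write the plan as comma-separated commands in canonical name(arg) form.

start: at (2,-2), heading south
t=1 straight(3) ⇒ at (2,-5), heading south
t=2 spin(right) ⇒ at (2,-5), heading west
t=3 straight(3) ⇒ at (-1,-5), heading west
t=4 straight(3) ⇒ at (-4,-5), heading west
shorter routes all fall short; 4 is best.

straight(3), spin(right), straight(3), straight(3)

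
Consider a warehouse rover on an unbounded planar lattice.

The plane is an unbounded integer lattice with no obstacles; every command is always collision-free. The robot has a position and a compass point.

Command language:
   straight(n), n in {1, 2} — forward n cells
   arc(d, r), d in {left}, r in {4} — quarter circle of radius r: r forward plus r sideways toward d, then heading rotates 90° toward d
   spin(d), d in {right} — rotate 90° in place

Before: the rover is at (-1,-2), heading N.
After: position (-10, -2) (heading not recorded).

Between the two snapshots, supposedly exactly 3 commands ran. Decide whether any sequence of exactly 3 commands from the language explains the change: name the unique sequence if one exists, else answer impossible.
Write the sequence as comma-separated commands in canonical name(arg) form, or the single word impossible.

initial: at (-1,-2), heading N
1. arc(left, 4) → at (-5,2), heading W
2. straight(1) → at (-6,2), heading W
3. arc(left, 4) → at (-10,-2), heading S
all 64 alternatives checked — unique.

arc(left, 4), straight(1), arc(left, 4)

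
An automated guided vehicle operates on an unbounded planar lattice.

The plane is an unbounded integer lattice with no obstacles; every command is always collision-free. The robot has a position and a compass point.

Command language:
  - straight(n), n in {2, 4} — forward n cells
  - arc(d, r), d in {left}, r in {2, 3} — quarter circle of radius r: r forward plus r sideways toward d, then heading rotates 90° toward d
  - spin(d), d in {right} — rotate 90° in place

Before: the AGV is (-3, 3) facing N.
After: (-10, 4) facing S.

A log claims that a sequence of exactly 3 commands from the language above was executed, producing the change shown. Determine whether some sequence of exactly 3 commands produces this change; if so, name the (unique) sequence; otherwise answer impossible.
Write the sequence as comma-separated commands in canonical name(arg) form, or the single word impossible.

key: running arc(left, 2) before arc(left, 3) would end elsewhere — order is forced
from: (-3, 3) facing N
step 1 (arc(left, 3)): (-6, 6) facing W
step 2 (straight(2)): (-8, 6) facing W
step 3 (arc(left, 2)): (-10, 4) facing S
no rival 3-sequence matches.

arc(left, 3), straight(2), arc(left, 2)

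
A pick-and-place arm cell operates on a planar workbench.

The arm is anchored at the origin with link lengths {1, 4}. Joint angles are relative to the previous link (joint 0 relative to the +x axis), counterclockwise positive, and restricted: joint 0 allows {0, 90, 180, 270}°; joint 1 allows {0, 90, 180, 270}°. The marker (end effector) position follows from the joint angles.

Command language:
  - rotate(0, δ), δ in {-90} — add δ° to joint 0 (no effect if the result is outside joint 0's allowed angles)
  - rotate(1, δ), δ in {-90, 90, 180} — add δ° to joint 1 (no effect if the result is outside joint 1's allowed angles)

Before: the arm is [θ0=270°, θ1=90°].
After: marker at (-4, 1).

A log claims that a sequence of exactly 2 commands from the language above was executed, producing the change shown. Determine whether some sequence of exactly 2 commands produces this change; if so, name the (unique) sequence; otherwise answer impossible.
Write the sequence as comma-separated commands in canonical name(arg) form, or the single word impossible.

rotate(0, -90), rotate(0, -90)

begin: [θ0=270°, θ1=90°]
1. rotate(0, -90) → [θ0=180°, θ1=90°]
2. rotate(0, -90) → [θ0=90°, θ1=90°]
no other 2-command option fits: unique.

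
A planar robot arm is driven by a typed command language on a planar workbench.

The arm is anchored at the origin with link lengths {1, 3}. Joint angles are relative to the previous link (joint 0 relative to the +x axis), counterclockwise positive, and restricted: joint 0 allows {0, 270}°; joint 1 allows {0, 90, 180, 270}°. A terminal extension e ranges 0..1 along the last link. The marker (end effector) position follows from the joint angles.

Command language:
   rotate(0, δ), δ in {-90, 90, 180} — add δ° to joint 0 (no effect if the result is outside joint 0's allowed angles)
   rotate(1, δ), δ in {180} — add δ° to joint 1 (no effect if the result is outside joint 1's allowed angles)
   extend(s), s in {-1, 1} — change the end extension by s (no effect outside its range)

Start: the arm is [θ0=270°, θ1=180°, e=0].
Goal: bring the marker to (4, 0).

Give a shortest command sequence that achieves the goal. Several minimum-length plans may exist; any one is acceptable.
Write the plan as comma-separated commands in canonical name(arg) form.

t0: [θ0=270°, θ1=180°, e=0]
1. rotate(1, 180) → [θ0=270°, θ1=0°, e=0]
2. rotate(0, 90) → [θ0=0°, θ1=0°, e=0]
nothing shorter than 2 reaches the goal.

rotate(1, 180), rotate(0, 90)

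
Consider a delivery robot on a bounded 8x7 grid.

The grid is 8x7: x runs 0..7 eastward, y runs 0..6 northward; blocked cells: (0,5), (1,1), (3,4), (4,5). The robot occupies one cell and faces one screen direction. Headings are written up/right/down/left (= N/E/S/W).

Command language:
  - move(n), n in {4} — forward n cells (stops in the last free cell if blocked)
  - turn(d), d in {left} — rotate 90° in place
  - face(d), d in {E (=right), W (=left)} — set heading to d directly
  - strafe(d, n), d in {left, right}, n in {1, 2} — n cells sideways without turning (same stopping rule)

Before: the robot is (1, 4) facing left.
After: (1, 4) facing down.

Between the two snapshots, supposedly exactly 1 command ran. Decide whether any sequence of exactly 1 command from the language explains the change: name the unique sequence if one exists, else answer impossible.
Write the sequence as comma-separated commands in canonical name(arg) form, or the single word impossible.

key: parked at (1,4) the whole time — nothing moves the robot
initial: (1, 4) facing left
1. turn(left) → (1, 4) facing down
no rival 1-sequence matches.

turn(left)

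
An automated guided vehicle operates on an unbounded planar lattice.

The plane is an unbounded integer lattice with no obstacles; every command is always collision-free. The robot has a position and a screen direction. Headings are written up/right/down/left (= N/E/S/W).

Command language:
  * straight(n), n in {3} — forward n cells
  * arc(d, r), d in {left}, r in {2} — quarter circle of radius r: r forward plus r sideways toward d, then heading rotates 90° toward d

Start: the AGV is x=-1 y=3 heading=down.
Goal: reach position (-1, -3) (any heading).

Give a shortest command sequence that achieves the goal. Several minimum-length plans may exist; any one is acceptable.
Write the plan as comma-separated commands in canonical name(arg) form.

start: x=-1 y=3 heading=down
[1] after straight(3): x=-1 y=0 heading=down
[2] after straight(3): x=-1 y=-3 heading=down
minimal: 2 command(s), checked below 2.

straight(3), straight(3)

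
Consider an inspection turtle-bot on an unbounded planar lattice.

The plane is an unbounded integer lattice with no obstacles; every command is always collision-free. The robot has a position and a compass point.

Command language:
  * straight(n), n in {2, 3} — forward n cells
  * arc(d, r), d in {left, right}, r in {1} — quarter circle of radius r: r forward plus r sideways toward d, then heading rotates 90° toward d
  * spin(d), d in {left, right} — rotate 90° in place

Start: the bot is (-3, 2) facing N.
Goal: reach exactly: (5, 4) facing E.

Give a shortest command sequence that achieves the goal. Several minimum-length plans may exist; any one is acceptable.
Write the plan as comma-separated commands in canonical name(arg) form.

spin(right), arc(left, 1), arc(right, 1), straight(3), straight(3)

start: (-3, 2) facing N
1. spin(right) → (-3, 2) facing E
2. arc(left, 1) → (-2, 3) facing N
3. arc(right, 1) → (-1, 4) facing E
4. straight(3) → (2, 4) facing E
5. straight(3) → (5, 4) facing E
shorter routes all fall short; 5 is best.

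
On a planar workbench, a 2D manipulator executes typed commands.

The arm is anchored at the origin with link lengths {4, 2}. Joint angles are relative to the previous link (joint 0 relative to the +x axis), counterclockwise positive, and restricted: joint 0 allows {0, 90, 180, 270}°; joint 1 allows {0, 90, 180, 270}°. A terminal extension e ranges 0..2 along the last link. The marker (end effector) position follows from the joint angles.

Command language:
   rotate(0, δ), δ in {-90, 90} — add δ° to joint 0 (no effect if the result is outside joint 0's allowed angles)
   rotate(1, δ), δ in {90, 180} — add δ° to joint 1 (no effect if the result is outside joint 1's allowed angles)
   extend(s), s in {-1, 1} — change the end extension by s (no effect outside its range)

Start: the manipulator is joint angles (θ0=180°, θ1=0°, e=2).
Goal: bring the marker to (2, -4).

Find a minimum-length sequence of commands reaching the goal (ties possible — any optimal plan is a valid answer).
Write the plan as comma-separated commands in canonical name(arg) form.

t0: joint angles (θ0=180°, θ1=0°, e=2)
1. extend(-1) → joint angles (θ0=180°, θ1=0°, e=1)
2. extend(-1) → joint angles (θ0=180°, θ1=0°, e=0)
3. rotate(1, 90) → joint angles (θ0=180°, θ1=90°, e=0)
4. rotate(0, 90) → joint angles (θ0=270°, θ1=90°, e=0)
no 3-step plan works, so 4 is optimal.

extend(-1), extend(-1), rotate(1, 90), rotate(0, 90)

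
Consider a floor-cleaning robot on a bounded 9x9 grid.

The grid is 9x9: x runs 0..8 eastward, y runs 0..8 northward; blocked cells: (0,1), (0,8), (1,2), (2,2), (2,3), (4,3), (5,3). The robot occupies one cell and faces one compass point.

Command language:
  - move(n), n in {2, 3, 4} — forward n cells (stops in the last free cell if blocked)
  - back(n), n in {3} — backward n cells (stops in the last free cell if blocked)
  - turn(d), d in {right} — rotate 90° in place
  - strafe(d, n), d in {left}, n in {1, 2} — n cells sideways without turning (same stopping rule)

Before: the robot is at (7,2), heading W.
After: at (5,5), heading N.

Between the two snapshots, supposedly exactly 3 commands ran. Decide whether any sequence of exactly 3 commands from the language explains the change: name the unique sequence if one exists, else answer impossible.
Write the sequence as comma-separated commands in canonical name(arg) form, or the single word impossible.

turn(right), move(3), strafe(left, 2)

key: order matters: swapping turn(right) and strafe(left, 2) lands elsewhere
start: at (7,2), heading W
t=1 turn(right) ⇒ at (7,2), heading N
t=2 move(3) ⇒ at (7,5), heading N
t=3 strafe(left, 2) ⇒ at (5,5), heading N
no other 3-command option fits: unique.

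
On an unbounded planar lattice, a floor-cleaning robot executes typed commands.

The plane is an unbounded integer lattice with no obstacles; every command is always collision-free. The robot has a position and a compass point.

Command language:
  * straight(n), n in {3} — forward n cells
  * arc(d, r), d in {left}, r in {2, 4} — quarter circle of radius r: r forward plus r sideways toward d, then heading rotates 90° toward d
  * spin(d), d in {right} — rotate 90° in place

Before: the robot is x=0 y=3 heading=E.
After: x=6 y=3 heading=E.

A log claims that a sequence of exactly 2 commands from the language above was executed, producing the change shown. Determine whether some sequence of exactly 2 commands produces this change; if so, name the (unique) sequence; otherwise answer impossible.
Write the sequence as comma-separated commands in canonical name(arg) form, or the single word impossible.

key: heading stays E — no command in the sequence turns
initial: x=0 y=3 heading=E
step 1 (straight(3)): x=3 y=3 heading=E
step 2 (straight(3)): x=6 y=3 heading=E
no rival 2-sequence matches.

straight(3), straight(3)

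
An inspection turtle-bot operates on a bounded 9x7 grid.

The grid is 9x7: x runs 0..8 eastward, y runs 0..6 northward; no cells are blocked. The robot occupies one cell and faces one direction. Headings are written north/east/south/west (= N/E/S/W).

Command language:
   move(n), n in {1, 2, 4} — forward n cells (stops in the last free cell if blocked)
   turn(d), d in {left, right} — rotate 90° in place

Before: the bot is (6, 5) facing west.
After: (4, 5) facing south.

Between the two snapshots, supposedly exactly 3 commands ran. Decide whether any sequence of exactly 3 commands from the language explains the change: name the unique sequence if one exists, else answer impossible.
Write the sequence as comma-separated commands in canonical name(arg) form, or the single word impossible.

move(1), move(1), turn(left)

key: position moved to (4,5) AND the heading swung to S — translation plus rotation needed
start: (6, 5) facing west
t=1 move(1) ⇒ (5, 5) facing west
t=2 move(1) ⇒ (4, 5) facing west
t=3 turn(left) ⇒ (4, 5) facing south
no rival 3-sequence matches.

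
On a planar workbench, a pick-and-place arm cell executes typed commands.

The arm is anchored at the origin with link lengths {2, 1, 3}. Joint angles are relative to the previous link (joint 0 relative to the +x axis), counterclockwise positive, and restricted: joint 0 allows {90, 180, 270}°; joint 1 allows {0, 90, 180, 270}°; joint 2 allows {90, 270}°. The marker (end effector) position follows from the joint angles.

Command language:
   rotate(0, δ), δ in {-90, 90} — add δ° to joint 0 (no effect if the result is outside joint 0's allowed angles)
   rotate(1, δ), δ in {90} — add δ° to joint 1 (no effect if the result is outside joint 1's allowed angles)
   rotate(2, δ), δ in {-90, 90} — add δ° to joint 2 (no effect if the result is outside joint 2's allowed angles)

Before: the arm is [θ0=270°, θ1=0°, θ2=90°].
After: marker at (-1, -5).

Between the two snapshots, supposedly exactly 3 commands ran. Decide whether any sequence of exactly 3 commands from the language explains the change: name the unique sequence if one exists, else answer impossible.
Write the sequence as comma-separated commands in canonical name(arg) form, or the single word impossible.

begin: [θ0=270°, θ1=0°, θ2=90°]
[1] after rotate(1, 90): [θ0=270°, θ1=90°, θ2=90°]
[2] after rotate(1, 90): [θ0=270°, θ1=180°, θ2=90°]
[3] after rotate(1, 90): [θ0=270°, θ1=270°, θ2=90°]
all 125 alternatives checked — unique.

rotate(1, 90), rotate(1, 90), rotate(1, 90)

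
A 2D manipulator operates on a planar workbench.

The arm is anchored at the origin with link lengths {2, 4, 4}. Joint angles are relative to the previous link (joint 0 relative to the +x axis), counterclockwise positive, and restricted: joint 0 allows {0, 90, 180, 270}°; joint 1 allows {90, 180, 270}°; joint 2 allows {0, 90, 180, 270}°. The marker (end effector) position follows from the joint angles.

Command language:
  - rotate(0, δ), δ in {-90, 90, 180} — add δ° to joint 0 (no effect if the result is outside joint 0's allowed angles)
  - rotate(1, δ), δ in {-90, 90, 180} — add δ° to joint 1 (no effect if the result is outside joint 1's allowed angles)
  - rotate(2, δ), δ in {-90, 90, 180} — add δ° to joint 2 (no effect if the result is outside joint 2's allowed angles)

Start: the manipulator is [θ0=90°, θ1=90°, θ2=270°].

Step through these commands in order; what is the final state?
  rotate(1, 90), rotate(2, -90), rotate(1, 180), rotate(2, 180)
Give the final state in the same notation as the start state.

initial: [θ0=90°, θ1=90°, θ2=270°]
1. rotate(1, 90) → [θ0=90°, θ1=180°, θ2=270°]
2. rotate(2, -90) → [θ0=90°, θ1=180°, θ2=180°]
3. rotate(1, 180) → [θ0=90°, θ1=180°, θ2=180°]
4. rotate(2, 180) → [θ0=90°, θ1=180°, θ2=0°]

[θ0=90°, θ1=180°, θ2=0°]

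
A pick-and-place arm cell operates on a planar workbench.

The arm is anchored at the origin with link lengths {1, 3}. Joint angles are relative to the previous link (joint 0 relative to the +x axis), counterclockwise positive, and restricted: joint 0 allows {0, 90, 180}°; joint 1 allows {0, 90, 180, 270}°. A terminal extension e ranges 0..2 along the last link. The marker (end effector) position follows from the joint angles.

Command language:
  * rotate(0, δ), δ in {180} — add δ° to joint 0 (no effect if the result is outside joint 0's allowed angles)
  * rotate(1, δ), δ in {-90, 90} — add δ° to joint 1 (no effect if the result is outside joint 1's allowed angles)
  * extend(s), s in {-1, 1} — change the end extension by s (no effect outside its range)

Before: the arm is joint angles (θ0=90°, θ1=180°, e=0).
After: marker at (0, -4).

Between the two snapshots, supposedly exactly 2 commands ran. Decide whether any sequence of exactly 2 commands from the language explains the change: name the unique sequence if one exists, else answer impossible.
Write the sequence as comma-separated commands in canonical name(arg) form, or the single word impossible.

begin: joint angles (θ0=90°, θ1=180°, e=0)
[1] after extend(1): joint angles (θ0=90°, θ1=180°, e=1)
[2] after extend(1): joint angles (θ0=90°, θ1=180°, e=2)
no rival 2-sequence matches.

extend(1), extend(1)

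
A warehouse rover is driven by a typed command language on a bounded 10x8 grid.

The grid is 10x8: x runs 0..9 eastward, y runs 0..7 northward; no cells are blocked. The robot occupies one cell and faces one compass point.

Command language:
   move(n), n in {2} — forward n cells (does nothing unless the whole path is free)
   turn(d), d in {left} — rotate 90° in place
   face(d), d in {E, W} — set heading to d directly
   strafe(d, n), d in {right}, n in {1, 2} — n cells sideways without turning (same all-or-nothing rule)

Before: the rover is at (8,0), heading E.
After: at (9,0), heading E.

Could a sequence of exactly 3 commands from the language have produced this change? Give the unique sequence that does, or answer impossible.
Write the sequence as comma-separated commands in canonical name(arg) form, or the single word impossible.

key: order matters: swapping turn(left) and face(E) lands elsewhere
start: at (8,0), heading E
t=1 turn(left) ⇒ at (8,0), heading N
t=2 strafe(right, 1) ⇒ at (9,0), heading N
t=3 face(E) ⇒ at (9,0), heading E
all 216 alternatives checked — unique.

turn(left), strafe(right, 1), face(E)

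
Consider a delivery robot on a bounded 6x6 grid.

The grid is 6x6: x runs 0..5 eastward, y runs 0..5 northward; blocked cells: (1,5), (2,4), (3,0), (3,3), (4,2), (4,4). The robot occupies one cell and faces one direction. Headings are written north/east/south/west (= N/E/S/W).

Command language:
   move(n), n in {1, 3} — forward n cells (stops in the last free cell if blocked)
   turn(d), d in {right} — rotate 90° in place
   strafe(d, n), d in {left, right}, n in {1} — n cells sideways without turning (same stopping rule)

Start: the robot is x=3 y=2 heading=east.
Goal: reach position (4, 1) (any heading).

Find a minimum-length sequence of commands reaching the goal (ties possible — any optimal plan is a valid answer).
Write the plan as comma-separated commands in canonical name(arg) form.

strafe(right, 1), move(1)

initial: x=3 y=2 heading=east
t=1 strafe(right, 1) ⇒ x=3 y=1 heading=east
t=2 move(1) ⇒ x=4 y=1 heading=east
nothing shorter than 2 reaches the goal.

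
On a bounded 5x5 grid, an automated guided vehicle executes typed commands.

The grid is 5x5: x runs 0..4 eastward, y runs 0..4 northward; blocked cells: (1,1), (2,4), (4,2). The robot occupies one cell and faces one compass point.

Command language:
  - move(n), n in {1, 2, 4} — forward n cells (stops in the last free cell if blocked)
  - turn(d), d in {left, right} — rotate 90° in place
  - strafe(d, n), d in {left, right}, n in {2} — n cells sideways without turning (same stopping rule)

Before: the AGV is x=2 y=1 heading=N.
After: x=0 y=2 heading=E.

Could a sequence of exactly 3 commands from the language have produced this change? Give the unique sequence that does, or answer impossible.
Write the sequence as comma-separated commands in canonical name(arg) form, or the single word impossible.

key: running turn(right) before move(1) would end elsewhere — order is forced
from: x=2 y=1 heading=N
step 1 (move(1)): x=2 y=2 heading=N
step 2 (strafe(left, 2)): x=0 y=2 heading=N
step 3 (turn(right)): x=0 y=2 heading=E
no other 3-command option fits: unique.

move(1), strafe(left, 2), turn(right)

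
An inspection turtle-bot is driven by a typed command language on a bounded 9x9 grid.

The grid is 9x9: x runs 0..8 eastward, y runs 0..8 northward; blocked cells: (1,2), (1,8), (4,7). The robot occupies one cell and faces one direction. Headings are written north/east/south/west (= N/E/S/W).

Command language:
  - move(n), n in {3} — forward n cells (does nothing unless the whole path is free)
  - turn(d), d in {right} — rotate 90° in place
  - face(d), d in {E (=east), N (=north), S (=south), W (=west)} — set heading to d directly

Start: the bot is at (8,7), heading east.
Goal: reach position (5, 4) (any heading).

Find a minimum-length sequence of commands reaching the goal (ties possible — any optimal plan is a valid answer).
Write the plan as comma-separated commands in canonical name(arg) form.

face(S), move(3), face(W), move(3)

from: at (8,7), heading east
1. face(S) → at (8,7), heading south
2. move(3) → at (8,4), heading south
3. face(W) → at (8,4), heading west
4. move(3) → at (5,4), heading west
shorter routes all fall short; 4 is best.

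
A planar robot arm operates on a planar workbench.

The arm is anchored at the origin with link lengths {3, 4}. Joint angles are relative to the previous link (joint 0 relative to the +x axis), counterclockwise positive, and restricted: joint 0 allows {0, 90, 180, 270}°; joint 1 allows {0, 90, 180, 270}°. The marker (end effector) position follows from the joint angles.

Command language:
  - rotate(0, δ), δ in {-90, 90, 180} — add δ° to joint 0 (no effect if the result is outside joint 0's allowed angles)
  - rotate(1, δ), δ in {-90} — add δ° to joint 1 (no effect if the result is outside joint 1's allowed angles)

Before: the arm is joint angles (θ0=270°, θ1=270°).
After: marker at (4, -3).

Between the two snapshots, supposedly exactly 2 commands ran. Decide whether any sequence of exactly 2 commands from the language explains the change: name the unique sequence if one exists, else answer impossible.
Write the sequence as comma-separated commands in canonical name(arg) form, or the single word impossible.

rotate(1, -90), rotate(1, -90)

t0: joint angles (θ0=270°, θ1=270°)
[1] after rotate(1, -90): joint angles (θ0=270°, θ1=180°)
[2] after rotate(1, -90): joint angles (θ0=270°, θ1=90°)
uniquely the one of 16 2-step routes that fits.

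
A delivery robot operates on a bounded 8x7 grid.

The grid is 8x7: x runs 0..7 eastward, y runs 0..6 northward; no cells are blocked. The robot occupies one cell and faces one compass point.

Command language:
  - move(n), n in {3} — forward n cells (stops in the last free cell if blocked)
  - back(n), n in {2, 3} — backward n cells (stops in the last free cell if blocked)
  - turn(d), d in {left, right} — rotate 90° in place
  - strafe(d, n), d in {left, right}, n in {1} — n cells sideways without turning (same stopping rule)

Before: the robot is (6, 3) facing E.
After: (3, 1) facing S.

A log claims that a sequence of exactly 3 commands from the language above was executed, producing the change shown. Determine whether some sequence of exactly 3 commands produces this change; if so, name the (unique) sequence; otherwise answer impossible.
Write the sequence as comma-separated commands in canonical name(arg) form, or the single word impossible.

checked all 3-command options: none fits.

impossible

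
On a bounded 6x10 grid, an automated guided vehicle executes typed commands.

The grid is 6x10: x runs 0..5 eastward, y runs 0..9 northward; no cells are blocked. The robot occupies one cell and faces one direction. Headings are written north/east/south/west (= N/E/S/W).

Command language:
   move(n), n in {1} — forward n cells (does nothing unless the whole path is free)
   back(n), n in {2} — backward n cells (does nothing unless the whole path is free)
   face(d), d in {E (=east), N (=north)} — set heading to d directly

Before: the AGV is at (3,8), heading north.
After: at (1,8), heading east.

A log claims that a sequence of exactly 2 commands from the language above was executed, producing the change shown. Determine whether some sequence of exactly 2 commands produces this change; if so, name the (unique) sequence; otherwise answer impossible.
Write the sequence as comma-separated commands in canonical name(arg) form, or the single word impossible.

face(E), back(2)

key: running back(2) before face(E) would end elsewhere — order is forced
start: at (3,8), heading north
t=1 face(E) ⇒ at (3,8), heading east
t=2 back(2) ⇒ at (1,8), heading east
uniquely the one of 16 2-step routes that fits.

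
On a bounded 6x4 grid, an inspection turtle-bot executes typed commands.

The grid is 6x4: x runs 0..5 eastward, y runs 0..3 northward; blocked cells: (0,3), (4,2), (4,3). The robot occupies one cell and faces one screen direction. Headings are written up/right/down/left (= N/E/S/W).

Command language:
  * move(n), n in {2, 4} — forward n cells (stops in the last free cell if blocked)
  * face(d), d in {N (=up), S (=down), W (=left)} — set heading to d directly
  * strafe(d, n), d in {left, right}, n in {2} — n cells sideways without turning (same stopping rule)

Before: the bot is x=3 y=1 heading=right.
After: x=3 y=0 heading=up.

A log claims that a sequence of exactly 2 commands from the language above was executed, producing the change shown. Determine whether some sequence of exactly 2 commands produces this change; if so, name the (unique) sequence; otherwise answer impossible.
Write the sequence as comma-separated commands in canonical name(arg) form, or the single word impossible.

strafe(right, 2), face(N)

key: order matters: swapping strafe(right, 2) and face(N) lands elsewhere
initial: x=3 y=1 heading=right
step 1 (strafe(right, 2)): x=3 y=0 heading=right
step 2 (face(N)): x=3 y=0 heading=up
no rival 2-sequence matches.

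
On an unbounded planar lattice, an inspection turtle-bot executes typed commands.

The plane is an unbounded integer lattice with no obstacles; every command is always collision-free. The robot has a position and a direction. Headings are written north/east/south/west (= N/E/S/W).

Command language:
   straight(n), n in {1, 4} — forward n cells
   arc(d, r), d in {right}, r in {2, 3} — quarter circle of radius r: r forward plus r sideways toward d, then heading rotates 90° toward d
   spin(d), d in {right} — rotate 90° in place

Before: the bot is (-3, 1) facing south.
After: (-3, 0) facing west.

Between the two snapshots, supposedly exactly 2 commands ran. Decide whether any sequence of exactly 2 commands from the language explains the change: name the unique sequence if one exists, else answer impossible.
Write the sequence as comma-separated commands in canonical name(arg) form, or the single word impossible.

key: position moved to (-3,0) AND the heading swung to W — translation plus rotation needed
initial: (-3, 1) facing south
1. straight(1) → (-3, 0) facing south
2. spin(right) → (-3, 0) facing west
no rival 2-sequence matches.

straight(1), spin(right)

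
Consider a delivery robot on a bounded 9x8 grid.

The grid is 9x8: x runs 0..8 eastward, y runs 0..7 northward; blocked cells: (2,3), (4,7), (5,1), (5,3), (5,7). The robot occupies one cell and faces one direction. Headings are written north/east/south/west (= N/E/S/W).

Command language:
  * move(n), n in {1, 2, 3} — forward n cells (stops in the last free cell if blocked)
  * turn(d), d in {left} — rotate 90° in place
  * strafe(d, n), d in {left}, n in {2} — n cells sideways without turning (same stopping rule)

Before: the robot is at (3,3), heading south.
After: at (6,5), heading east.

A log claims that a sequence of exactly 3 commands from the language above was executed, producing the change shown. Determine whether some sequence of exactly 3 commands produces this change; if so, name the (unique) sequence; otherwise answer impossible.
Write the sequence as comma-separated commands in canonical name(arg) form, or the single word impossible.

turn(left), strafe(left, 2), move(3)

key: position moved to (6,5) AND the heading swung to E — translation plus rotation needed
initial: at (3,3), heading south
1. turn(left) → at (3,3), heading east
2. strafe(left, 2) → at (3,5), heading east
3. move(3) → at (6,5), heading east
all 125 alternatives checked — unique.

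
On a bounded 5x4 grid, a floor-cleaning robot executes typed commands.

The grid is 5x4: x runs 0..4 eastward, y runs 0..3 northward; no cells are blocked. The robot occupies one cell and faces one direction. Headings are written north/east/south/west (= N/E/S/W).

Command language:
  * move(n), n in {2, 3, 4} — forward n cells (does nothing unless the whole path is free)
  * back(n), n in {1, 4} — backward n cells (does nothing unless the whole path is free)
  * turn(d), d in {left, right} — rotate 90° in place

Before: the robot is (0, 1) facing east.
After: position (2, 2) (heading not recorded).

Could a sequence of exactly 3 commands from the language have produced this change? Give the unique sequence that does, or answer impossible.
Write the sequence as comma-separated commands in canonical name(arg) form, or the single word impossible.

key: running back(1) before move(2) would end elsewhere — order is forced
initial: (0, 1) facing east
1. move(2) → (2, 1) facing east
2. turn(right) → (2, 1) facing south
3. back(1) → (2, 2) facing south
all 343 alternatives checked — unique.

move(2), turn(right), back(1)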